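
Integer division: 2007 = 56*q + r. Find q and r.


2007 = 56 * 35 + 47
Check: 1960 + 47 = 2007

q = 35, r = 47


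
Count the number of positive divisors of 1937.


1937 = 13^1 × 149^1
d(1937) = (1+1) × (1+1) = 4

4 divisors


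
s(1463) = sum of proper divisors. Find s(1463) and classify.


Proper divisors: 1, 7, 11, 19, 77, 133, 209
Sum = 1 + 7 + 11 + 19 + 77 + 133 + 209 = 457
457 < 1463 → deficient

s(1463) = 457 (deficient)


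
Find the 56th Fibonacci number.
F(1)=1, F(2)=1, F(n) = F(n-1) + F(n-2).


Sequence: 1, 1, 2, 3, 5, 8, 13, 21, 34, 55, 89, 144, 233, 377, 610, 987, 1597, 2584, 4181, 6765, 10946, 17711, 28657, 46368, 75025, 121393, 196418, 317811, 514229, 832040, 1346269, 2178309, 3524578, 5702887, 9227465, 14930352, 24157817, 39088169, 63245986, 102334155, 165580141, 267914296, 433494437, 701408733, 1134903170, 1836311903, 2971215073, 4807526976, 7778742049, 12586269025, 20365011074, 32951280099, 53316291173, 86267571272, 139583862445, 225851433717
F(56) = 225851433717


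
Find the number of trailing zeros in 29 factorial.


floor(29/5) = 5
floor(29/25) = 1
Total = 6

6 trailing zeros


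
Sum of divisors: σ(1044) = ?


Divisors of 1044: 1, 2, 3, 4, 6, 9, 12, 18, 29, 36, 58, 87, 116, 174, 261, 348, 522, 1044
Sum = 1 + 2 + 3 + 4 + 6 + 9 + 12 + 18 + 29 + 36 + 58 + 87 + 116 + 174 + 261 + 348 + 522 + 1044 = 2730

σ(1044) = 2730


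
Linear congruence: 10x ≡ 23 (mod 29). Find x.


GCD(10, 29) = 1, unique solution
a^(-1) mod 29 = 3
x = 3 * 23 mod 29 = 11

x ≡ 11 (mod 29)


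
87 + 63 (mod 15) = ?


87 + 63 = 150
150 mod 15 = 0


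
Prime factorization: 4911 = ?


4911 / 3 = 1637
1637 / 1637 = 1
4911 = 3 × 1637


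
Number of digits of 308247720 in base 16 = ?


308247720 in base 16 = 125F7CA8
Number of digits = 8

8 digits (base 16)


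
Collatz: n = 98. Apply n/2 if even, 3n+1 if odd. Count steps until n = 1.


98 → 49 → 148 → 74 → 37 → 112 → 56 → 28 → 14 → 7 → 22 → 11 → 34 → 17 → 52 → 26 → 13 → 40 → 20 → 10 → 5 → 16 → 8 → 4 → 2 → 1
Total steps = 25

25 steps


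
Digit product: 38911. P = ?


3 × 8 × 9 × 1 × 1 = 216


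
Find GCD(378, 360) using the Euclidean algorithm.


378 = 1 * 360 + 18
360 = 20 * 18 + 0
GCD = 18


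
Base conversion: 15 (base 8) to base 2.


15 (base 8) = 13 (decimal)
13 (decimal) = 1101 (base 2)


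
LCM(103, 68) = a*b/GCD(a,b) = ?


GCD(103, 68) = 1
LCM = 103*68/1 = 7004/1 = 7004

LCM = 7004


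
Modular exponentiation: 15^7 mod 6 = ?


15^1 mod 6 = 3
15^2 mod 6 = 3
15^3 mod 6 = 3
15^4 mod 6 = 3
15^5 mod 6 = 3
15^6 mod 6 = 3
15^7 mod 6 = 3


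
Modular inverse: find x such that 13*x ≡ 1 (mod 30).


Use the extended Euclidean algorithm on (30, 13); each row r = 30*s + 13*t:
r=30, s=1, t=0
r=13, s=0, t=1
q=2: r=4, s=1, t=-2   [30*(1) + 13*(-2) = 4]
q=3: r=1, s=-3, t=7   [30*(-3) + 13*(7) = 1]
q=4: r=0, s=13, t=-30   [30*(13) + 13*(-30) = 0]
GCD = 1 with t = 7, so 13*(7) ≡ 1 (mod 30)
Inverse = 7 mod 30 = 7
Check: 13 * 7 = 91 ≡ 1 (mod 30)

13^(-1) ≡ 7 (mod 30)


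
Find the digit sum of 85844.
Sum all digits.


8 + 5 + 8 + 4 + 4 = 29


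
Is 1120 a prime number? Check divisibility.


1120 / 2 = 560 (exact division)
1120 is NOT prime.

No, 1120 is not prime


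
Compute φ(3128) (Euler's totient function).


3128 = 2^3 × 17 × 23
Prime factors: 2, 17, 23
φ(3128) = 3128 × (1-1/2) × (1-1/17) × (1-1/23)
= 3128 × 1/2 × 16/17 × 22/23 = 1408

φ(3128) = 1408


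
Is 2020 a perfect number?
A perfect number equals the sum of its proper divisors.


Proper divisors of 2020: 1, 2, 4, 5, 10, 20, 101, 202, 404, 505, 1010
Sum = 1 + 2 + 4 + 5 + 10 + 20 + 101 + 202 + 404 + 505 + 1010 = 2264

No, 2020 is not perfect (2264 ≠ 2020)


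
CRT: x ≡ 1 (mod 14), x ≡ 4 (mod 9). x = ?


M = 14*9 = 126
M1 = M/14 = 9, M2 = M/9 = 14
M1^(-1) mod 14 = 11, M2^(-1) mod 9 = 2
x = 1*9*11 + 4*14*2 = 211
211 mod 126 = 85
Check: 85 mod 14 = 1 ✓, 85 mod 9 = 4 ✓

x ≡ 85 (mod 126)


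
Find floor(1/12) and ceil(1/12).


1/12 = 0.0833
floor = 0
ceil = 1

floor = 0, ceil = 1


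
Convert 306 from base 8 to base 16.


306 (base 8) = 198 (decimal)
198 (decimal) = C6 (base 16)


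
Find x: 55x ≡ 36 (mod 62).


GCD(55, 62) = 1, unique solution
a^(-1) mod 62 = 53
x = 53 * 36 mod 62 = 48

x ≡ 48 (mod 62)


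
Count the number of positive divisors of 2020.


2020 = 2^2 × 5^1 × 101^1
d(2020) = (2+1) × (1+1) × (1+1) = 12

12 divisors


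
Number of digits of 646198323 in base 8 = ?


646198323 in base 8 = 4641032063
Number of digits = 10

10 digits (base 8)


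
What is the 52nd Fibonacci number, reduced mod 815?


F(k) mod 815 for k=1..52:
1, 1, 2, 3, 5, 8, 13, 21, 34, 55, 89, 144, 233, 377, 610, 172, 782, 139, 106, 245, 351, 596, 132, 728, 45, 773, 3, 776, 779, 740, 704, 629, 518, 332, 35, 367, 402, 769, 356, 310, 666, 161, 12, 173, 185, 358, 543, 86, 629, 715, 529, 429
F(52) mod 815 = 429


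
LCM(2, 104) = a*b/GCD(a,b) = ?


GCD(2, 104) = 2
LCM = 2*104/2 = 208/2 = 104

LCM = 104


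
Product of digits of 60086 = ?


6 × 0 × 0 × 8 × 6 = 0


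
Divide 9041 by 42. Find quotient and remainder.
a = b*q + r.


9041 = 42 * 215 + 11
Check: 9030 + 11 = 9041

q = 215, r = 11


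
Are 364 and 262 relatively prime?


Euclidean algorithm:
364 = 1 * 262 + 102
262 = 2 * 102 + 58
102 = 1 * 58 + 44
58 = 1 * 44 + 14
44 = 3 * 14 + 2
14 = 7 * 2 + 0
GCD(364, 262) = 2

No, not coprime (GCD = 2)


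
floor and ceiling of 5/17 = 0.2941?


5/17 = 0.2941
floor = 0
ceil = 1

floor = 0, ceil = 1


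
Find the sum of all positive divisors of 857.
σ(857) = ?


Divisors of 857: 1, 857
Sum = 1 + 857 = 858

σ(857) = 858


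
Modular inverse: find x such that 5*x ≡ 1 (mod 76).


Use the extended Euclidean algorithm on (76, 5); each row r = 76*s + 5*t:
r=76, s=1, t=0
r=5, s=0, t=1
q=15: r=1, s=1, t=-15   [76*(1) + 5*(-15) = 1]
q=5: r=0, s=-5, t=76   [76*(-5) + 5*(76) = 0]
GCD = 1 with t = -15, so 5*(-15) ≡ 1 (mod 76)
Inverse = -15 mod 76 = 61
Check: 5 * 61 = 305 ≡ 1 (mod 76)

5^(-1) ≡ 61 (mod 76)


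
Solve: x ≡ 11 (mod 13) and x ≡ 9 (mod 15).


M = 13*15 = 195
M1 = M/13 = 15, M2 = M/15 = 13
M1^(-1) mod 13 = 7, M2^(-1) mod 15 = 7
x = 11*15*7 + 9*13*7 = 1974
1974 mod 195 = 24
Check: 24 mod 13 = 11 ✓, 24 mod 15 = 9 ✓

x ≡ 24 (mod 195)


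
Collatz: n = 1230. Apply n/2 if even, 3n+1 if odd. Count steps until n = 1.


1230 → 615 → 1846 → 923 → 2770 → 1385 → 4156 → 2078 → 1039 → 3118 → 1559 → 4678 → 2339 → 7018 → 3509 → 10528 → 5264 → 2632 → 1316 → 658 → 329 → 988 → 494 → 247 → 742 → 371 → 1114 → 557 → 1672 → 836 → 418 → 209 → 628 → 314 → 157 → 472 → 236 → 118 → 59 → 178 → 89 → 268 → 134 → 67 → 202 → 101 → 304 → 152 → 76 → 38 → 19 → 58 → 29 → 88 → 44 → 22 → 11 → 34 → 17 → 52 → 26 → 13 → 40 → 20 → 10 → 5 → 16 → 8 → 4 → 2 → 1
Total steps = 70

70 steps


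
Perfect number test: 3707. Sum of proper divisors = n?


Proper divisors of 3707: 1, 11, 337
Sum = 1 + 11 + 337 = 349

No, 3707 is not perfect (349 ≠ 3707)


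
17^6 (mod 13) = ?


17^1 mod 13 = 4
17^2 mod 13 = 3
17^3 mod 13 = 12
17^4 mod 13 = 9
17^5 mod 13 = 10
17^6 mod 13 = 1


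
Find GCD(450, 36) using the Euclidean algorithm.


450 = 12 * 36 + 18
36 = 2 * 18 + 0
GCD = 18


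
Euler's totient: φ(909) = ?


909 = 3^2 × 101
Prime factors: 3, 101
φ(909) = 909 × (1-1/3) × (1-1/101)
= 909 × 2/3 × 100/101 = 600

φ(909) = 600


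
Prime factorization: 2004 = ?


2004 / 2 = 1002
1002 / 2 = 501
501 / 3 = 167
167 / 167 = 1
2004 = 2^2 × 3 × 167


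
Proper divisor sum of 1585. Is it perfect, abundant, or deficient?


Proper divisors: 1, 5, 317
Sum = 1 + 5 + 317 = 323
323 < 1585 → deficient

s(1585) = 323 (deficient)


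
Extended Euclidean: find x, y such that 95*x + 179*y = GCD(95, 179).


Tabular extended Euclidean (each row: r = 95*s + 179*t):
r=95, s=1, t=0
r=179, s=0, t=1
q=0: r=95, s=1, t=0   [95*(1) + 179*(0) = 95]
q=1: r=84, s=-1, t=1   [95*(-1) + 179*(1) = 84]
q=1: r=11, s=2, t=-1   [95*(2) + 179*(-1) = 11]
q=7: r=7, s=-15, t=8   [95*(-15) + 179*(8) = 7]
q=1: r=4, s=17, t=-9   [95*(17) + 179*(-9) = 4]
q=1: r=3, s=-32, t=17   [95*(-32) + 179*(17) = 3]
q=1: r=1, s=49, t=-26   [95*(49) + 179*(-26) = 1]
q=3: r=0, s=-179, t=95   [95*(-179) + 179*(95) = 0]
GCD = 1; from the row with r=1: x=49, y=-26
Check: 95*(49) + 179*(-26) = 4655 - 4654 = 1

GCD = 1, x = 49, y = -26


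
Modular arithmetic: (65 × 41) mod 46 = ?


65 × 41 = 2665
2665 mod 46 = 43


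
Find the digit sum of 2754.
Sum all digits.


2 + 7 + 5 + 4 = 18


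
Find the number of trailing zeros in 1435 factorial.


floor(1435/5) = 287
floor(1435/25) = 57
floor(1435/125) = 11
floor(1435/625) = 2
Total = 357

357 trailing zeros


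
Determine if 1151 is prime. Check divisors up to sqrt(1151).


Check divisors up to sqrt(1151) = 33.9264
No divisors found.
1151 is prime.

Yes, 1151 is prime


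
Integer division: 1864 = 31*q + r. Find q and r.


1864 = 31 * 60 + 4
Check: 1860 + 4 = 1864

q = 60, r = 4


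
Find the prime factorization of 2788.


2788 / 2 = 1394
1394 / 2 = 697
697 / 17 = 41
41 / 41 = 1
2788 = 2^2 × 17 × 41


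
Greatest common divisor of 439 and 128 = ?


439 = 3 * 128 + 55
128 = 2 * 55 + 18
55 = 3 * 18 + 1
18 = 18 * 1 + 0
GCD = 1


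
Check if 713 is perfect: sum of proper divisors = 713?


Proper divisors of 713: 1, 23, 31
Sum = 1 + 23 + 31 = 55

No, 713 is not perfect (55 ≠ 713)


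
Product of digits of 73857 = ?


7 × 3 × 8 × 5 × 7 = 5880


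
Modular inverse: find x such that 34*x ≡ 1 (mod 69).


Use the extended Euclidean algorithm on (69, 34); each row r = 69*s + 34*t:
r=69, s=1, t=0
r=34, s=0, t=1
q=2: r=1, s=1, t=-2   [69*(1) + 34*(-2) = 1]
q=34: r=0, s=-34, t=69   [69*(-34) + 34*(69) = 0]
GCD = 1 with t = -2, so 34*(-2) ≡ 1 (mod 69)
Inverse = -2 mod 69 = 67
Check: 34 * 67 = 2278 ≡ 1 (mod 69)

34^(-1) ≡ 67 (mod 69)


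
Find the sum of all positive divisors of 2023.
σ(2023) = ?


Divisors of 2023: 1, 7, 17, 119, 289, 2023
Sum = 1 + 7 + 17 + 119 + 289 + 2023 = 2456

σ(2023) = 2456


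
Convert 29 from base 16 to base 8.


29 (base 16) = 41 (decimal)
41 (decimal) = 51 (base 8)


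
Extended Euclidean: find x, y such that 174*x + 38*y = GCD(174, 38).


Tabular extended Euclidean (each row: r = 174*s + 38*t):
r=174, s=1, t=0
r=38, s=0, t=1
q=4: r=22, s=1, t=-4   [174*(1) + 38*(-4) = 22]
q=1: r=16, s=-1, t=5   [174*(-1) + 38*(5) = 16]
q=1: r=6, s=2, t=-9   [174*(2) + 38*(-9) = 6]
q=2: r=4, s=-5, t=23   [174*(-5) + 38*(23) = 4]
q=1: r=2, s=7, t=-32   [174*(7) + 38*(-32) = 2]
q=2: r=0, s=-19, t=87   [174*(-19) + 38*(87) = 0]
GCD = 2; from the row with r=2: x=7, y=-32
Check: 174*(7) + 38*(-32) = 1218 - 1216 = 2

GCD = 2, x = 7, y = -32


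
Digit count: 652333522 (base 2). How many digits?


652333522 in base 2 = 100110111000011101000111010010
Number of digits = 30

30 digits (base 2)


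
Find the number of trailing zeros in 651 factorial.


floor(651/5) = 130
floor(651/25) = 26
floor(651/125) = 5
floor(651/625) = 1
Total = 162

162 trailing zeros


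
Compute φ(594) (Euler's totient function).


594 = 2 × 3^3 × 11
Prime factors: 2, 3, 11
φ(594) = 594 × (1-1/2) × (1-1/3) × (1-1/11)
= 594 × 1/2 × 2/3 × 10/11 = 180

φ(594) = 180


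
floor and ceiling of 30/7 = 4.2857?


30/7 = 4.2857
floor = 4
ceil = 5

floor = 4, ceil = 5


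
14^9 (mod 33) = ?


14^1 mod 33 = 14
14^2 mod 33 = 31
14^3 mod 33 = 5
14^4 mod 33 = 4
14^5 mod 33 = 23
14^6 mod 33 = 25
14^7 mod 33 = 20
14^8 mod 33 = 16
14^9 mod 33 = 26


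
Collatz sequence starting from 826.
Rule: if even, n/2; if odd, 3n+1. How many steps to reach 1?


826 → 413 → 1240 → 620 → 310 → 155 → 466 → 233 → 700 → 350 → 175 → 526 → 263 → 790 → 395 → 1186 → 593 → 1780 → 890 → 445 → 1336 → 668 → 334 → 167 → 502 → 251 → 754 → 377 → 1132 → 566 → 283 → 850 → 425 → 1276 → 638 → 319 → 958 → 479 → 1438 → 719 → 2158 → 1079 → 3238 → 1619 → 4858 → 2429 → 7288 → 3644 → 1822 → 911 → 2734 → 1367 → 4102 → 2051 → 6154 → 3077 → 9232 → 4616 → 2308 → 1154 → 577 → 1732 → 866 → 433 → 1300 → 650 → 325 → 976 → 488 → 244 → 122 → 61 → 184 → 92 → 46 → 23 → 70 → 35 → 106 → 53 → 160 → 80 → 40 → 20 → 10 → 5 → 16 → 8 → 4 → 2 → 1
Total steps = 90

90 steps


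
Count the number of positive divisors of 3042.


3042 = 2^1 × 3^2 × 13^2
d(3042) = (1+1) × (2+1) × (2+1) = 18

18 divisors


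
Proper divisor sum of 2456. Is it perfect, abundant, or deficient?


Proper divisors: 1, 2, 4, 8, 307, 614, 1228
Sum = 1 + 2 + 4 + 8 + 307 + 614 + 1228 = 2164
2164 < 2456 → deficient

s(2456) = 2164 (deficient)


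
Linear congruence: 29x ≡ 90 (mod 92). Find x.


GCD(29, 92) = 1, unique solution
a^(-1) mod 92 = 73
x = 73 * 90 mod 92 = 38

x ≡ 38 (mod 92)


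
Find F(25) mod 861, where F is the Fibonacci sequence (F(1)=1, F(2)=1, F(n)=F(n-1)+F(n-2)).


F(k) mod 861 for k=1..25:
1, 1, 2, 3, 5, 8, 13, 21, 34, 55, 89, 144, 233, 377, 610, 126, 736, 1, 737, 738, 614, 491, 244, 735, 118
F(25) mod 861 = 118


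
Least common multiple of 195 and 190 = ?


GCD(195, 190) = 5
LCM = 195*190/5 = 37050/5 = 7410

LCM = 7410


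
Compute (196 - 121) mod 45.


196 - 121 = 75
75 mod 45 = 30


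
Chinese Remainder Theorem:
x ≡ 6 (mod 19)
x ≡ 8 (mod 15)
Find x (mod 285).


M = 19*15 = 285
M1 = M/19 = 15, M2 = M/15 = 19
M1^(-1) mod 19 = 14, M2^(-1) mod 15 = 4
x = 6*15*14 + 8*19*4 = 1868
1868 mod 285 = 158
Check: 158 mod 19 = 6 ✓, 158 mod 15 = 8 ✓

x ≡ 158 (mod 285)


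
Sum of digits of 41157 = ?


4 + 1 + 1 + 5 + 7 = 18


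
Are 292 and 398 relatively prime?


Euclidean algorithm:
398 = 1 * 292 + 106
292 = 2 * 106 + 80
106 = 1 * 80 + 26
80 = 3 * 26 + 2
26 = 13 * 2 + 0
GCD(292, 398) = 2

No, not coprime (GCD = 2)


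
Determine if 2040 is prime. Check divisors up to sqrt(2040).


2040 / 2 = 1020 (exact division)
2040 is NOT prime.

No, 2040 is not prime


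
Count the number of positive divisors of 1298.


1298 = 2^1 × 11^1 × 59^1
d(1298) = (1+1) × (1+1) × (1+1) = 8

8 divisors


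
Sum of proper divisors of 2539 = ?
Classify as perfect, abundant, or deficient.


Proper divisors: 1
Sum = 1 = 1
1 < 2539 → deficient

s(2539) = 1 (deficient)


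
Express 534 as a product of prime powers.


534 / 2 = 267
267 / 3 = 89
89 / 89 = 1
534 = 2 × 3 × 89


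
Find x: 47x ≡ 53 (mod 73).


GCD(47, 73) = 1, unique solution
a^(-1) mod 73 = 14
x = 14 * 53 mod 73 = 12

x ≡ 12 (mod 73)


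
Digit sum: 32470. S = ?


3 + 2 + 4 + 7 + 0 = 16


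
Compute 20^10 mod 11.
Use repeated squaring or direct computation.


20^1 mod 11 = 9
20^2 mod 11 = 4
20^3 mod 11 = 3
20^4 mod 11 = 5
20^5 mod 11 = 1
20^6 mod 11 = 9
20^7 mod 11 = 4
20^8 mod 11 = 3
20^9 mod 11 = 5
20^10 mod 11 = 1


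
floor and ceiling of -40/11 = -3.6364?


-40/11 = -3.6364
floor = -4
ceil = -3

floor = -4, ceil = -3


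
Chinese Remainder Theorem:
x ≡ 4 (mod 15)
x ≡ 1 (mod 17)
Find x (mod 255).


M = 15*17 = 255
M1 = M/15 = 17, M2 = M/17 = 15
M1^(-1) mod 15 = 8, M2^(-1) mod 17 = 8
x = 4*17*8 + 1*15*8 = 664
664 mod 255 = 154
Check: 154 mod 15 = 4 ✓, 154 mod 17 = 1 ✓

x ≡ 154 (mod 255)


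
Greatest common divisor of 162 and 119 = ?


162 = 1 * 119 + 43
119 = 2 * 43 + 33
43 = 1 * 33 + 10
33 = 3 * 10 + 3
10 = 3 * 3 + 1
3 = 3 * 1 + 0
GCD = 1


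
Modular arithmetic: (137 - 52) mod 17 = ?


137 - 52 = 85
85 mod 17 = 0


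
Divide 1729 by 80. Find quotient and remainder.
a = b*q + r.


1729 = 80 * 21 + 49
Check: 1680 + 49 = 1729

q = 21, r = 49


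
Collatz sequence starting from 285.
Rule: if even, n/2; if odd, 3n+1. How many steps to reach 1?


285 → 856 → 428 → 214 → 107 → 322 → 161 → 484 → 242 → 121 → 364 → 182 → 91 → 274 → 137 → 412 → 206 → 103 → 310 → 155 → 466 → 233 → 700 → 350 → 175 → 526 → 263 → 790 → 395 → 1186 → 593 → 1780 → 890 → 445 → 1336 → 668 → 334 → 167 → 502 → 251 → 754 → 377 → 1132 → 566 → 283 → 850 → 425 → 1276 → 638 → 319 → 958 → 479 → 1438 → 719 → 2158 → 1079 → 3238 → 1619 → 4858 → 2429 → 7288 → 3644 → 1822 → 911 → 2734 → 1367 → 4102 → 2051 → 6154 → 3077 → 9232 → 4616 → 2308 → 1154 → 577 → 1732 → 866 → 433 → 1300 → 650 → 325 → 976 → 488 → 244 → 122 → 61 → 184 → 92 → 46 → 23 → 70 → 35 → 106 → 53 → 160 → 80 → 40 → 20 → 10 → 5 → 16 → 8 → 4 → 2 → 1
Total steps = 104

104 steps


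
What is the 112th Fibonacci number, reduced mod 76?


F(k) mod 76 for k=1..112:
1, 1, 2, 3, 5, 8, 13, 21, 34, 55, 13, 68, 5, 73, 2, 75, 1, 0, 1, 1, 2, 3, 5, 8, 13, 21, 34, 55, 13, 68, 5, 73, 2, 75, 1, 0, 1, 1, 2, 3, 5, 8, 13, 21, 34, 55, 13, 68, 5, 73, 2, 75, 1, 0, 1, 1, 2, 3, 5, 8, 13, 21, 34, 55, 13, 68, 5, 73, 2, 75, 1, 0, 1, 1, 2, 3, 5, 8, 13, 21, 34, 55, 13, 68, 5, 73, 2, 75, 1, 0, 1, 1, 2, 3, 5, 8, 13, 21, 34, 55, 13, 68, 5, 73, 2, 75, 1, 0, 1, 1, 2, 3
F(112) mod 76 = 3


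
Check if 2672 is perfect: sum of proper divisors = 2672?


Proper divisors of 2672: 1, 2, 4, 8, 16, 167, 334, 668, 1336
Sum = 1 + 2 + 4 + 8 + 16 + 167 + 334 + 668 + 1336 = 2536

No, 2672 is not perfect (2536 ≠ 2672)


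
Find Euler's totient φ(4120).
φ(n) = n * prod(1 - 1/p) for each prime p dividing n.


4120 = 2^3 × 5 × 103
Prime factors: 2, 5, 103
φ(4120) = 4120 × (1-1/2) × (1-1/5) × (1-1/103)
= 4120 × 1/2 × 4/5 × 102/103 = 1632

φ(4120) = 1632


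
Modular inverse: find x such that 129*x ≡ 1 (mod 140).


Use the extended Euclidean algorithm on (140, 129); each row r = 140*s + 129*t:
r=140, s=1, t=0
r=129, s=0, t=1
q=1: r=11, s=1, t=-1   [140*(1) + 129*(-1) = 11]
q=11: r=8, s=-11, t=12   [140*(-11) + 129*(12) = 8]
q=1: r=3, s=12, t=-13   [140*(12) + 129*(-13) = 3]
q=2: r=2, s=-35, t=38   [140*(-35) + 129*(38) = 2]
q=1: r=1, s=47, t=-51   [140*(47) + 129*(-51) = 1]
q=2: r=0, s=-129, t=140   [140*(-129) + 129*(140) = 0]
GCD = 1 with t = -51, so 129*(-51) ≡ 1 (mod 140)
Inverse = -51 mod 140 = 89
Check: 129 * 89 = 11481 ≡ 1 (mod 140)

129^(-1) ≡ 89 (mod 140)


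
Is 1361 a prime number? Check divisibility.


Check divisors up to sqrt(1361) = 36.8917
No divisors found.
1361 is prime.

Yes, 1361 is prime


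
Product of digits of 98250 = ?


9 × 8 × 2 × 5 × 0 = 0


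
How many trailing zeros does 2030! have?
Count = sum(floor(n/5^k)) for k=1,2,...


floor(2030/5) = 406
floor(2030/25) = 81
floor(2030/125) = 16
floor(2030/625) = 3
Total = 506

506 trailing zeros


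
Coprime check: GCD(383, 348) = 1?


Euclidean algorithm:
383 = 1 * 348 + 35
348 = 9 * 35 + 33
35 = 1 * 33 + 2
33 = 16 * 2 + 1
2 = 2 * 1 + 0
GCD(383, 348) = 1

Yes, coprime (GCD = 1)


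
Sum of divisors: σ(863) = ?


Divisors of 863: 1, 863
Sum = 1 + 863 = 864

σ(863) = 864


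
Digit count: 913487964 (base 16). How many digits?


913487964 in base 16 = 3672B85C
Number of digits = 8

8 digits (base 16)


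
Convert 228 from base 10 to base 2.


228 (base 10) = 228 (decimal)
228 (decimal) = 11100100 (base 2)


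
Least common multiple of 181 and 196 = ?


GCD(181, 196) = 1
LCM = 181*196/1 = 35476/1 = 35476

LCM = 35476


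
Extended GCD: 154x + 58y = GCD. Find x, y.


Tabular extended Euclidean (each row: r = 154*s + 58*t):
r=154, s=1, t=0
r=58, s=0, t=1
q=2: r=38, s=1, t=-2   [154*(1) + 58*(-2) = 38]
q=1: r=20, s=-1, t=3   [154*(-1) + 58*(3) = 20]
q=1: r=18, s=2, t=-5   [154*(2) + 58*(-5) = 18]
q=1: r=2, s=-3, t=8   [154*(-3) + 58*(8) = 2]
q=9: r=0, s=29, t=-77   [154*(29) + 58*(-77) = 0]
GCD = 2; from the row with r=2: x=-3, y=8
Check: 154*(-3) + 58*(8) = -462 + 464 = 2

GCD = 2, x = -3, y = 8


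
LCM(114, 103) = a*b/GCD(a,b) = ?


GCD(114, 103) = 1
LCM = 114*103/1 = 11742/1 = 11742

LCM = 11742


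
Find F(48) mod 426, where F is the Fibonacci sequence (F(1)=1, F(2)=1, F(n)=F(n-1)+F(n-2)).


F(k) mod 426 for k=1..48:
1, 1, 2, 3, 5, 8, 13, 21, 34, 55, 89, 144, 233, 377, 184, 135, 319, 28, 347, 375, 296, 245, 115, 360, 49, 409, 32, 15, 47, 62, 109, 171, 280, 25, 305, 330, 209, 113, 322, 9, 331, 340, 245, 159, 404, 137, 115, 252
F(48) mod 426 = 252


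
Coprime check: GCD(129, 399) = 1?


Euclidean algorithm:
399 = 3 * 129 + 12
129 = 10 * 12 + 9
12 = 1 * 9 + 3
9 = 3 * 3 + 0
GCD(129, 399) = 3

No, not coprime (GCD = 3)


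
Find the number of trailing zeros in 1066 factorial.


floor(1066/5) = 213
floor(1066/25) = 42
floor(1066/125) = 8
floor(1066/625) = 1
Total = 264

264 trailing zeros


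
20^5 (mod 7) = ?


20^1 mod 7 = 6
20^2 mod 7 = 1
20^3 mod 7 = 6
20^4 mod 7 = 1
20^5 mod 7 = 6


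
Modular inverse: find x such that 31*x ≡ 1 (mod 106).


Use the extended Euclidean algorithm on (106, 31); each row r = 106*s + 31*t:
r=106, s=1, t=0
r=31, s=0, t=1
q=3: r=13, s=1, t=-3   [106*(1) + 31*(-3) = 13]
q=2: r=5, s=-2, t=7   [106*(-2) + 31*(7) = 5]
q=2: r=3, s=5, t=-17   [106*(5) + 31*(-17) = 3]
q=1: r=2, s=-7, t=24   [106*(-7) + 31*(24) = 2]
q=1: r=1, s=12, t=-41   [106*(12) + 31*(-41) = 1]
q=2: r=0, s=-31, t=106   [106*(-31) + 31*(106) = 0]
GCD = 1 with t = -41, so 31*(-41) ≡ 1 (mod 106)
Inverse = -41 mod 106 = 65
Check: 31 * 65 = 2015 ≡ 1 (mod 106)

31^(-1) ≡ 65 (mod 106)


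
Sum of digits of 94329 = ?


9 + 4 + 3 + 2 + 9 = 27


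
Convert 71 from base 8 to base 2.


71 (base 8) = 57 (decimal)
57 (decimal) = 111001 (base 2)


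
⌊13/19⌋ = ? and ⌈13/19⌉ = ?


13/19 = 0.6842
floor = 0
ceil = 1

floor = 0, ceil = 1


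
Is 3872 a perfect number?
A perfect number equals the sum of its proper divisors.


Proper divisors of 3872: 1, 2, 4, 8, 11, 16, 22, 32, 44, 88, 121, 176, 242, 352, 484, 968, 1936
Sum = 1 + 2 + 4 + 8 + 11 + 16 + 22 + 32 + 44 + 88 + 121 + 176 + 242 + 352 + 484 + 968 + 1936 = 4507

No, 3872 is not perfect (4507 ≠ 3872)


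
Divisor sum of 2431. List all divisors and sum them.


Divisors of 2431: 1, 11, 13, 17, 143, 187, 221, 2431
Sum = 1 + 11 + 13 + 17 + 143 + 187 + 221 + 2431 = 3024

σ(2431) = 3024


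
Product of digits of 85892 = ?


8 × 5 × 8 × 9 × 2 = 5760


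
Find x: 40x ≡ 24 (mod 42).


GCD(40, 42) = 2 divides 24
Divide: 20x ≡ 12 (mod 21)
x ≡ 9 (mod 21)


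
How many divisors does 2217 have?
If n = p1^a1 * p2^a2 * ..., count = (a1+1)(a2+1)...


2217 = 3^1 × 739^1
d(2217) = (1+1) × (1+1) = 4

4 divisors


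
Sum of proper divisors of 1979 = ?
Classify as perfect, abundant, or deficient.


Proper divisors: 1
Sum = 1 = 1
1 < 1979 → deficient

s(1979) = 1 (deficient)


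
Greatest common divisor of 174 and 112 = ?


174 = 1 * 112 + 62
112 = 1 * 62 + 50
62 = 1 * 50 + 12
50 = 4 * 12 + 2
12 = 6 * 2 + 0
GCD = 2


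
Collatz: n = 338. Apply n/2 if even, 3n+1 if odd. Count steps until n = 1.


338 → 169 → 508 → 254 → 127 → 382 → 191 → 574 → 287 → 862 → 431 → 1294 → 647 → 1942 → 971 → 2914 → 1457 → 4372 → 2186 → 1093 → 3280 → 1640 → 820 → 410 → 205 → 616 → 308 → 154 → 77 → 232 → 116 → 58 → 29 → 88 → 44 → 22 → 11 → 34 → 17 → 52 → 26 → 13 → 40 → 20 → 10 → 5 → 16 → 8 → 4 → 2 → 1
Total steps = 50

50 steps


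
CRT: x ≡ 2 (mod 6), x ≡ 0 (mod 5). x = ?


M = 6*5 = 30
M1 = M/6 = 5, M2 = M/5 = 6
M1^(-1) mod 6 = 5, M2^(-1) mod 5 = 1
x = 2*5*5 + 0*6*1 = 50
50 mod 30 = 20
Check: 20 mod 6 = 2 ✓, 20 mod 5 = 0 ✓

x ≡ 20 (mod 30)


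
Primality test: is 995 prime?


995 / 5 = 199 (exact division)
995 is NOT prime.

No, 995 is not prime


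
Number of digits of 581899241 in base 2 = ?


581899241 in base 2 = 100010101011110001001111101001
Number of digits = 30

30 digits (base 2)


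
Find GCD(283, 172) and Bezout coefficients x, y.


Tabular extended Euclidean (each row: r = 283*s + 172*t):
r=283, s=1, t=0
r=172, s=0, t=1
q=1: r=111, s=1, t=-1   [283*(1) + 172*(-1) = 111]
q=1: r=61, s=-1, t=2   [283*(-1) + 172*(2) = 61]
q=1: r=50, s=2, t=-3   [283*(2) + 172*(-3) = 50]
q=1: r=11, s=-3, t=5   [283*(-3) + 172*(5) = 11]
q=4: r=6, s=14, t=-23   [283*(14) + 172*(-23) = 6]
q=1: r=5, s=-17, t=28   [283*(-17) + 172*(28) = 5]
q=1: r=1, s=31, t=-51   [283*(31) + 172*(-51) = 1]
q=5: r=0, s=-172, t=283   [283*(-172) + 172*(283) = 0]
GCD = 1; from the row with r=1: x=31, y=-51
Check: 283*(31) + 172*(-51) = 8773 - 8772 = 1

GCD = 1, x = 31, y = -51


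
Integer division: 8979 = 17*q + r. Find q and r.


8979 = 17 * 528 + 3
Check: 8976 + 3 = 8979

q = 528, r = 3


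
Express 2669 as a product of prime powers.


2669 / 17 = 157
157 / 157 = 1
2669 = 17 × 157


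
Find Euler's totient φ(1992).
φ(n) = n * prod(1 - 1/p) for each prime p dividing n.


1992 = 2^3 × 3 × 83
Prime factors: 2, 3, 83
φ(1992) = 1992 × (1-1/2) × (1-1/3) × (1-1/83)
= 1992 × 1/2 × 2/3 × 82/83 = 656

φ(1992) = 656


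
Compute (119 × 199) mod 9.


119 × 199 = 23681
23681 mod 9 = 2


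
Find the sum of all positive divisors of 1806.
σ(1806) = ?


Divisors of 1806: 1, 2, 3, 6, 7, 14, 21, 42, 43, 86, 129, 258, 301, 602, 903, 1806
Sum = 1 + 2 + 3 + 6 + 7 + 14 + 21 + 42 + 43 + 86 + 129 + 258 + 301 + 602 + 903 + 1806 = 4224

σ(1806) = 4224


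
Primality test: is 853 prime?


Check divisors up to sqrt(853) = 29.2062
No divisors found.
853 is prime.

Yes, 853 is prime


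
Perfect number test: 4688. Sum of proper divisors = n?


Proper divisors of 4688: 1, 2, 4, 8, 16, 293, 586, 1172, 2344
Sum = 1 + 2 + 4 + 8 + 16 + 293 + 586 + 1172 + 2344 = 4426

No, 4688 is not perfect (4426 ≠ 4688)


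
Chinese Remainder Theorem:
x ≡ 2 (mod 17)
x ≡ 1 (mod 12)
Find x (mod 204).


M = 17*12 = 204
M1 = M/17 = 12, M2 = M/12 = 17
M1^(-1) mod 17 = 10, M2^(-1) mod 12 = 5
x = 2*12*10 + 1*17*5 = 325
325 mod 204 = 121
Check: 121 mod 17 = 2 ✓, 121 mod 12 = 1 ✓

x ≡ 121 (mod 204)


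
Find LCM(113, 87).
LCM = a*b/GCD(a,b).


GCD(113, 87) = 1
LCM = 113*87/1 = 9831/1 = 9831

LCM = 9831


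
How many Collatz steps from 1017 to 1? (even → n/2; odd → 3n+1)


1017 → 3052 → 1526 → 763 → 2290 → 1145 → 3436 → 1718 → 859 → 2578 → 1289 → 3868 → 1934 → 967 → 2902 → 1451 → 4354 → 2177 → 6532 → 3266 → 1633 → 4900 → 2450 → 1225 → 3676 → 1838 → 919 → 2758 → 1379 → 4138 → 2069 → 6208 → 3104 → 1552 → 776 → 388 → 194 → 97 → 292 → 146 → 73 → 220 → 110 → 55 → 166 → 83 → 250 → 125 → 376 → 188 → 94 → 47 → 142 → 71 → 214 → 107 → 322 → 161 → 484 → 242 → 121 → 364 → 182 → 91 → 274 → 137 → 412 → 206 → 103 → 310 → 155 → 466 → 233 → 700 → 350 → 175 → 526 → 263 → 790 → 395 → 1186 → 593 → 1780 → 890 → 445 → 1336 → 668 → 334 → 167 → 502 → 251 → 754 → 377 → 1132 → 566 → 283 → 850 → 425 → 1276 → 638 → 319 → 958 → 479 → 1438 → 719 → 2158 → 1079 → 3238 → 1619 → 4858 → 2429 → 7288 → 3644 → 1822 → 911 → 2734 → 1367 → 4102 → 2051 → 6154 → 3077 → 9232 → 4616 → 2308 → 1154 → 577 → 1732 → 866 → 433 → 1300 → 650 → 325 → 976 → 488 → 244 → 122 → 61 → 184 → 92 → 46 → 23 → 70 → 35 → 106 → 53 → 160 → 80 → 40 → 20 → 10 → 5 → 16 → 8 → 4 → 2 → 1
Total steps = 155

155 steps


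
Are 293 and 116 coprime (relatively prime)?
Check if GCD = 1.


Euclidean algorithm:
293 = 2 * 116 + 61
116 = 1 * 61 + 55
61 = 1 * 55 + 6
55 = 9 * 6 + 1
6 = 6 * 1 + 0
GCD(293, 116) = 1

Yes, coprime (GCD = 1)


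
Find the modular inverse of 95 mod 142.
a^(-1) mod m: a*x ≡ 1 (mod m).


Use the extended Euclidean algorithm on (142, 95); each row r = 142*s + 95*t:
r=142, s=1, t=0
r=95, s=0, t=1
q=1: r=47, s=1, t=-1   [142*(1) + 95*(-1) = 47]
q=2: r=1, s=-2, t=3   [142*(-2) + 95*(3) = 1]
q=47: r=0, s=95, t=-142   [142*(95) + 95*(-142) = 0]
GCD = 1 with t = 3, so 95*(3) ≡ 1 (mod 142)
Inverse = 3 mod 142 = 3
Check: 95 * 3 = 285 ≡ 1 (mod 142)

95^(-1) ≡ 3 (mod 142)


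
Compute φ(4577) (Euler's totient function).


4577 = 23 × 199
Prime factors: 23, 199
φ(4577) = 4577 × (1-1/23) × (1-1/199)
= 4577 × 22/23 × 198/199 = 4356

φ(4577) = 4356


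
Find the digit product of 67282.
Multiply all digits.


6 × 7 × 2 × 8 × 2 = 1344


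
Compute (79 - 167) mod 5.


79 - 167 = -88
-88 mod 5 = 2


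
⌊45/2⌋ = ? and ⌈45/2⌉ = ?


45/2 = 22.5000
floor = 22
ceil = 23

floor = 22, ceil = 23


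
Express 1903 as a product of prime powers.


1903 / 11 = 173
173 / 173 = 1
1903 = 11 × 173


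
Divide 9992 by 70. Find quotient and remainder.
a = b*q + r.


9992 = 70 * 142 + 52
Check: 9940 + 52 = 9992

q = 142, r = 52


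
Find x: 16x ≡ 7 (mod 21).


GCD(16, 21) = 1, unique solution
a^(-1) mod 21 = 4
x = 4 * 7 mod 21 = 7

x ≡ 7 (mod 21)


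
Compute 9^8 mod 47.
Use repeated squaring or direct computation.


9^1 mod 47 = 9
9^2 mod 47 = 34
9^3 mod 47 = 24
9^4 mod 47 = 28
9^5 mod 47 = 17
9^6 mod 47 = 12
9^7 mod 47 = 14
9^8 mod 47 = 32


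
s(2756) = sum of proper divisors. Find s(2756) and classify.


Proper divisors: 1, 2, 4, 13, 26, 52, 53, 106, 212, 689, 1378
Sum = 1 + 2 + 4 + 13 + 26 + 52 + 53 + 106 + 212 + 689 + 1378 = 2536
2536 < 2756 → deficient

s(2756) = 2536 (deficient)


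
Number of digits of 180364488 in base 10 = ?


180364488 has 9 digits in base 10
floor(log10(180364488)) + 1 = floor(8.2562) + 1 = 9

9 digits (base 10)


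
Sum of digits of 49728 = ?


4 + 9 + 7 + 2 + 8 = 30


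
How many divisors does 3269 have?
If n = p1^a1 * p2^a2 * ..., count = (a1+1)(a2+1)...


3269 = 7^1 × 467^1
d(3269) = (1+1) × (1+1) = 4

4 divisors


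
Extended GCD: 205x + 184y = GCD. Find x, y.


Tabular extended Euclidean (each row: r = 205*s + 184*t):
r=205, s=1, t=0
r=184, s=0, t=1
q=1: r=21, s=1, t=-1   [205*(1) + 184*(-1) = 21]
q=8: r=16, s=-8, t=9   [205*(-8) + 184*(9) = 16]
q=1: r=5, s=9, t=-10   [205*(9) + 184*(-10) = 5]
q=3: r=1, s=-35, t=39   [205*(-35) + 184*(39) = 1]
q=5: r=0, s=184, t=-205   [205*(184) + 184*(-205) = 0]
GCD = 1; from the row with r=1: x=-35, y=39
Check: 205*(-35) + 184*(39) = -7175 + 7176 = 1

GCD = 1, x = -35, y = 39


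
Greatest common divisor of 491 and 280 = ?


491 = 1 * 280 + 211
280 = 1 * 211 + 69
211 = 3 * 69 + 4
69 = 17 * 4 + 1
4 = 4 * 1 + 0
GCD = 1


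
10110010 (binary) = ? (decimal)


10110010 (base 2) = 178 (decimal)
178 (decimal) = 178 (base 10)


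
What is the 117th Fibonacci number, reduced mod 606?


F(k) mod 606 for k=1..117:
1, 1, 2, 3, 5, 8, 13, 21, 34, 55, 89, 144, 233, 377, 4, 381, 385, 160, 545, 99, 38, 137, 175, 312, 487, 193, 74, 267, 341, 2, 343, 345, 82, 427, 509, 330, 233, 563, 190, 147, 337, 484, 215, 93, 308, 401, 103, 504, 1, 505, 506, 405, 305, 104, 409, 513, 316, 223, 539, 156, 89, 245, 334, 579, 307, 280, 587, 261, 242, 503, 139, 36, 175, 211, 386, 597, 377, 368, 139, 507, 40, 547, 587, 528, 509, 431, 334, 159, 493, 46, 539, 585, 518, 497, 409, 300, 103, 403, 506, 303, 203, 506, 103, 3, 106, 109, 215, 324, 539, 257, 190, 447, 31, 478, 509, 381, 284
F(117) mod 606 = 284


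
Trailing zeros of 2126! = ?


floor(2126/5) = 425
floor(2126/25) = 85
floor(2126/125) = 17
floor(2126/625) = 3
Total = 530

530 trailing zeros


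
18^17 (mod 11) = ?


18^1 mod 11 = 7
18^2 mod 11 = 5
18^3 mod 11 = 2
18^4 mod 11 = 3
18^5 mod 11 = 10
18^6 mod 11 = 4
18^7 mod 11 = 6
18^8 mod 11 = 9
18^9 mod 11 = 8
18^10 mod 11 = 1
18^11 mod 11 = 7
18^12 mod 11 = 5
18^13 mod 11 = 2
18^14 mod 11 = 3
18^15 mod 11 = 10
18^16 mod 11 = 4
18^17 mod 11 = 6


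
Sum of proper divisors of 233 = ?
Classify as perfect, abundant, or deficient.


Proper divisors: 1
Sum = 1 = 1
1 < 233 → deficient

s(233) = 1 (deficient)


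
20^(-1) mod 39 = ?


Use the extended Euclidean algorithm on (39, 20); each row r = 39*s + 20*t:
r=39, s=1, t=0
r=20, s=0, t=1
q=1: r=19, s=1, t=-1   [39*(1) + 20*(-1) = 19]
q=1: r=1, s=-1, t=2   [39*(-1) + 20*(2) = 1]
q=19: r=0, s=20, t=-39   [39*(20) + 20*(-39) = 0]
GCD = 1 with t = 2, so 20*(2) ≡ 1 (mod 39)
Inverse = 2 mod 39 = 2
Check: 20 * 2 = 40 ≡ 1 (mod 39)

20^(-1) ≡ 2 (mod 39)


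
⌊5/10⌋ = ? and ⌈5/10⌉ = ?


5/10 = 0.5000
floor = 0
ceil = 1

floor = 0, ceil = 1


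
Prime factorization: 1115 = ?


1115 / 5 = 223
223 / 223 = 1
1115 = 5 × 223


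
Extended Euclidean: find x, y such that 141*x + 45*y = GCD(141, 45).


Tabular extended Euclidean (each row: r = 141*s + 45*t):
r=141, s=1, t=0
r=45, s=0, t=1
q=3: r=6, s=1, t=-3   [141*(1) + 45*(-3) = 6]
q=7: r=3, s=-7, t=22   [141*(-7) + 45*(22) = 3]
q=2: r=0, s=15, t=-47   [141*(15) + 45*(-47) = 0]
GCD = 3; from the row with r=3: x=-7, y=22
Check: 141*(-7) + 45*(22) = -987 + 990 = 3

GCD = 3, x = -7, y = 22


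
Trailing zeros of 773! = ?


floor(773/5) = 154
floor(773/25) = 30
floor(773/125) = 6
floor(773/625) = 1
Total = 191

191 trailing zeros


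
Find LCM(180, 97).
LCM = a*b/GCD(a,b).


GCD(180, 97) = 1
LCM = 180*97/1 = 17460/1 = 17460

LCM = 17460


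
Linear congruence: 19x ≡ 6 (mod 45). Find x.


GCD(19, 45) = 1, unique solution
a^(-1) mod 45 = 19
x = 19 * 6 mod 45 = 24

x ≡ 24 (mod 45)


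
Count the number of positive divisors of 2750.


2750 = 2^1 × 5^3 × 11^1
d(2750) = (1+1) × (3+1) × (1+1) = 16

16 divisors


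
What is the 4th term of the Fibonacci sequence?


Sequence: 1, 1, 2, 3
F(4) = 3


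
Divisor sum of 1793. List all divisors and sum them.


Divisors of 1793: 1, 11, 163, 1793
Sum = 1 + 11 + 163 + 1793 = 1968

σ(1793) = 1968


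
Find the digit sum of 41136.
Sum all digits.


4 + 1 + 1 + 3 + 6 = 15


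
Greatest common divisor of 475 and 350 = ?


475 = 1 * 350 + 125
350 = 2 * 125 + 100
125 = 1 * 100 + 25
100 = 4 * 25 + 0
GCD = 25


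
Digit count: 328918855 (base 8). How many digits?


328918855 in base 8 = 2346563507
Number of digits = 10

10 digits (base 8)


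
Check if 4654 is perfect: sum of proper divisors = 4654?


Proper divisors of 4654: 1, 2, 13, 26, 179, 358, 2327
Sum = 1 + 2 + 13 + 26 + 179 + 358 + 2327 = 2906

No, 4654 is not perfect (2906 ≠ 4654)


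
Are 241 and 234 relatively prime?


Euclidean algorithm:
241 = 1 * 234 + 7
234 = 33 * 7 + 3
7 = 2 * 3 + 1
3 = 3 * 1 + 0
GCD(241, 234) = 1

Yes, coprime (GCD = 1)


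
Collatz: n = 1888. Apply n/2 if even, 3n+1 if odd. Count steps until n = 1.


1888 → 944 → 472 → 236 → 118 → 59 → 178 → 89 → 268 → 134 → 67 → 202 → 101 → 304 → 152 → 76 → 38 → 19 → 58 → 29 → 88 → 44 → 22 → 11 → 34 → 17 → 52 → 26 → 13 → 40 → 20 → 10 → 5 → 16 → 8 → 4 → 2 → 1
Total steps = 37

37 steps


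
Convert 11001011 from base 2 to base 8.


11001011 (base 2) = 203 (decimal)
203 (decimal) = 313 (base 8)


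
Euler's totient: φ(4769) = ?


4769 = 19 × 251
Prime factors: 19, 251
φ(4769) = 4769 × (1-1/19) × (1-1/251)
= 4769 × 18/19 × 250/251 = 4500

φ(4769) = 4500


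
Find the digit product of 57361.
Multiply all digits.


5 × 7 × 3 × 6 × 1 = 630


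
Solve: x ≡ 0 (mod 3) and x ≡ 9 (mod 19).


M = 3*19 = 57
M1 = M/3 = 19, M2 = M/19 = 3
M1^(-1) mod 3 = 1, M2^(-1) mod 19 = 13
x = 0*19*1 + 9*3*13 = 351
351 mod 57 = 9
Check: 9 mod 3 = 0 ✓, 9 mod 19 = 9 ✓

x ≡ 9 (mod 57)


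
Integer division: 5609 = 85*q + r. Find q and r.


5609 = 85 * 65 + 84
Check: 5525 + 84 = 5609

q = 65, r = 84


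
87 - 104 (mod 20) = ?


87 - 104 = -17
-17 mod 20 = 3


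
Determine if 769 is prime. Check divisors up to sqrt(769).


Check divisors up to sqrt(769) = 27.7308
No divisors found.
769 is prime.

Yes, 769 is prime


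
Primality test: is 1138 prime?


1138 / 2 = 569 (exact division)
1138 is NOT prime.

No, 1138 is not prime


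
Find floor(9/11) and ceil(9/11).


9/11 = 0.8182
floor = 0
ceil = 1

floor = 0, ceil = 1


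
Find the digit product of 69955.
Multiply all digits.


6 × 9 × 9 × 5 × 5 = 12150


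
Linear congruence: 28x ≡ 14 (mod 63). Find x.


GCD(28, 63) = 7 divides 14
Divide: 4x ≡ 2 (mod 9)
x ≡ 5 (mod 9)


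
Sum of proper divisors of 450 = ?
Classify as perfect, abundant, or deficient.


Proper divisors: 1, 2, 3, 5, 6, 9, 10, 15, 18, 25, 30, 45, 50, 75, 90, 150, 225
Sum = 1 + 2 + 3 + 5 + 6 + 9 + 10 + 15 + 18 + 25 + 30 + 45 + 50 + 75 + 90 + 150 + 225 = 759
759 > 450 → abundant

s(450) = 759 (abundant)


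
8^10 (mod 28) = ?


8^1 mod 28 = 8
8^2 mod 28 = 8
8^3 mod 28 = 8
8^4 mod 28 = 8
8^5 mod 28 = 8
8^6 mod 28 = 8
8^7 mod 28 = 8
8^8 mod 28 = 8
8^9 mod 28 = 8
8^10 mod 28 = 8


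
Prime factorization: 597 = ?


597 / 3 = 199
199 / 199 = 1
597 = 3 × 199


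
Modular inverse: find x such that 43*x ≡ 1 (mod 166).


Use the extended Euclidean algorithm on (166, 43); each row r = 166*s + 43*t:
r=166, s=1, t=0
r=43, s=0, t=1
q=3: r=37, s=1, t=-3   [166*(1) + 43*(-3) = 37]
q=1: r=6, s=-1, t=4   [166*(-1) + 43*(4) = 6]
q=6: r=1, s=7, t=-27   [166*(7) + 43*(-27) = 1]
q=6: r=0, s=-43, t=166   [166*(-43) + 43*(166) = 0]
GCD = 1 with t = -27, so 43*(-27) ≡ 1 (mod 166)
Inverse = -27 mod 166 = 139
Check: 43 * 139 = 5977 ≡ 1 (mod 166)

43^(-1) ≡ 139 (mod 166)


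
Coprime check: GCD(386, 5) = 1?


Euclidean algorithm:
386 = 77 * 5 + 1
5 = 5 * 1 + 0
GCD(386, 5) = 1

Yes, coprime (GCD = 1)


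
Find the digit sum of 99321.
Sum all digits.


9 + 9 + 3 + 2 + 1 = 24


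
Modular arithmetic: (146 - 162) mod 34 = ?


146 - 162 = -16
-16 mod 34 = 18


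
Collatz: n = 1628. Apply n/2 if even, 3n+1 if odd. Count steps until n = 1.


1628 → 814 → 407 → 1222 → 611 → 1834 → 917 → 2752 → 1376 → 688 → 344 → 172 → 86 → 43 → 130 → 65 → 196 → 98 → 49 → 148 → 74 → 37 → 112 → 56 → 28 → 14 → 7 → 22 → 11 → 34 → 17 → 52 → 26 → 13 → 40 → 20 → 10 → 5 → 16 → 8 → 4 → 2 → 1
Total steps = 42

42 steps


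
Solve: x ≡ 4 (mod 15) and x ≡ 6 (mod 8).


M = 15*8 = 120
M1 = M/15 = 8, M2 = M/8 = 15
M1^(-1) mod 15 = 2, M2^(-1) mod 8 = 7
x = 4*8*2 + 6*15*7 = 694
694 mod 120 = 94
Check: 94 mod 15 = 4 ✓, 94 mod 8 = 6 ✓

x ≡ 94 (mod 120)


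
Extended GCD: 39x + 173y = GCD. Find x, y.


Tabular extended Euclidean (each row: r = 39*s + 173*t):
r=39, s=1, t=0
r=173, s=0, t=1
q=0: r=39, s=1, t=0   [39*(1) + 173*(0) = 39]
q=4: r=17, s=-4, t=1   [39*(-4) + 173*(1) = 17]
q=2: r=5, s=9, t=-2   [39*(9) + 173*(-2) = 5]
q=3: r=2, s=-31, t=7   [39*(-31) + 173*(7) = 2]
q=2: r=1, s=71, t=-16   [39*(71) + 173*(-16) = 1]
q=2: r=0, s=-173, t=39   [39*(-173) + 173*(39) = 0]
GCD = 1; from the row with r=1: x=71, y=-16
Check: 39*(71) + 173*(-16) = 2769 - 2768 = 1

GCD = 1, x = 71, y = -16


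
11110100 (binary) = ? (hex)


11110100 (base 2) = 244 (decimal)
244 (decimal) = F4 (base 16)


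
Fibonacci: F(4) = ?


Sequence: 1, 1, 2, 3
F(4) = 3


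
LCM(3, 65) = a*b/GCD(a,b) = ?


GCD(3, 65) = 1
LCM = 3*65/1 = 195/1 = 195

LCM = 195


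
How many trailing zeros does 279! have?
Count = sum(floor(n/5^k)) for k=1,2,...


floor(279/5) = 55
floor(279/25) = 11
floor(279/125) = 2
Total = 68

68 trailing zeros
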